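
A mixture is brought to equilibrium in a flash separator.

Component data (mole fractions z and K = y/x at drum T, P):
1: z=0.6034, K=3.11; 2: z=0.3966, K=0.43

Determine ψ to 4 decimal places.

ψ = 0.8706

Let ψ = V/F and solve Σ zᵢ(Kᵢ−1)/(1+ψ(Kᵢ−1)) = 0.
Feasibility: ΣzᵢKᵢ = 2.0471, Σzᵢ/Kᵢ = 1.1163 — both > 1, two phases present.
Binary case is linear: z₁(K₁−1)(1+ψ(K₂−1)) + z₂(K₂−1)(1+ψ(K₁−1)) = 0
⇒ ψ = [z₁(K₁−1)+z₂(K₂−1)] / [−(K₁−1)(K₂−1)] = 1.04711/1.20270 = 0.8706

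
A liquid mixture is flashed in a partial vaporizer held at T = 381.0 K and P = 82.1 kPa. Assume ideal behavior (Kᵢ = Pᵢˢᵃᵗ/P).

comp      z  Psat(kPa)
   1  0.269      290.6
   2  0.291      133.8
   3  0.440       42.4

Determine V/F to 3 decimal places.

Raoult's law: Kᵢ = Pᵢˢᵃᵗ/P = Pᵢˢᵃᵗ/82.1.
  K_1 = 290.6/82.1 = 3.53959, K_2 = 133.8/82.1 = 1.62972, K_3 = 42.4/82.1 = 0.51644
Material balance + equilibrium reduce to Σ zᵢ(Kᵢ−1)/(1+V/F(Kᵢ−1)) = 0.
Feasibility: ΣzᵢKᵢ = 1.654, Σzᵢ/Kᵢ = 1.107 — both > 1, two phases present.
Newton iteration, V/F⁰ = 0.67:
  V/F = 0.670: g = 0.0670, g' = -0.520 → V/F = 0.799
  V/F = 0.799: g = 0.0008, g' = -0.513 → V/F = 0.800
Converged at V/F = 0.800.

V/F = 0.800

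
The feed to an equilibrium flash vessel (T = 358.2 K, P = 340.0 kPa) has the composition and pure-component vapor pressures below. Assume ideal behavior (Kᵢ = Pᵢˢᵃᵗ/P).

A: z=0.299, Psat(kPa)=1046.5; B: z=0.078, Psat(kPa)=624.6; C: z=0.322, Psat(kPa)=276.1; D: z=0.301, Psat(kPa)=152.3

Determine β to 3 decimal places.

Raoult's law: Kᵢ = Pᵢˢᵃᵗ/P = Pᵢˢᵃᵗ/340.0.
  K_A = 1046.5/340.0 = 3.07794, K_B = 624.6/340.0 = 1.83706, K_C = 276.1/340.0 = 0.81206, K_D = 152.3/340.0 = 0.44794
Let β = V/F and solve Σ zᵢ(Kᵢ−1)/(1+β(Kᵢ−1)) = 0.
Check two-phase: ΣzᵢKᵢ = 1.460 > 1 and Σzᵢ/Kᵢ = 1.208 > 1, so g(0) = 0.460 > 0 and g(1) = -0.208 < 0.
Newton–Raphson from β = 0.5:
  β = 0.500: g = 0.0544, g' = -0.527 → β = 0.603
  β = 0.603: g = 0.0016, g' = -0.499 → β = 0.607
Converged at β = 0.607.

β = 0.607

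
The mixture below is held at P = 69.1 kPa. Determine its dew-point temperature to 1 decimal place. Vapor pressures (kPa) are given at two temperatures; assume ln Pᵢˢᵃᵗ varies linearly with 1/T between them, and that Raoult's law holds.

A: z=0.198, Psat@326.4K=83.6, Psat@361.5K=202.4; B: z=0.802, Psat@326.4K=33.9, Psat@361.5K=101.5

T = 344.6 K

Dew-point temperature: Σzᵢ·P/Pᵢˢᵃᵗ(T) = 1. Interpolate ln Pᵢˢᵃᵗ = aᵢ + bᵢ/T.
  T = 326.4 K: ΣzᵢP/Pᵢˢᵃᵗ = 1.7984
  T = 361.5 K: ΣzᵢP/Pᵢˢᵃᵗ = 0.6136
  T = 343.9 K: ΣzᵢP/Pᵢˢᵃᵗ = 1.0231
  T = 352.7 K: ΣzᵢP/Pᵢˢᵃᵗ = 0.7872
  T = 348.3 K: ΣzᵢP/Pᵢˢᵃᵗ = 0.8959
  T = 346.1 K: ΣzᵢP/Pᵢˢᵃᵗ = 0.9570
  T = 345.0 K: ΣzᵢP/Pᵢˢᵃᵗ = 0.9894
  T = 344.4 K: ΣzᵢP/Pᵢˢᵃᵗ = 1.0076
  T = 344.7 K: ΣzᵢP/Pᵢˢᵃᵗ = 0.9984
Interpolating between 344.4 K and 344.7 K gives T ≈ 344.6 K.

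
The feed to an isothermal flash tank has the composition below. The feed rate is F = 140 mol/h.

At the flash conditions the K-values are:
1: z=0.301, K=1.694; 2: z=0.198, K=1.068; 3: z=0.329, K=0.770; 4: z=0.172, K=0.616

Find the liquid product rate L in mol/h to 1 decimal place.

Newton iteration, ψ⁰ = 0.5:
  ψ = 0.500: g = 0.0009, g' = -0.142 → ψ = 0.506
Converged at ψ = 0.506.
Then V = ψ·F = 0.5060·140 = 70.8 mol/h and L = F − V = 69.2 mol/h.

L = 69.2 mol/h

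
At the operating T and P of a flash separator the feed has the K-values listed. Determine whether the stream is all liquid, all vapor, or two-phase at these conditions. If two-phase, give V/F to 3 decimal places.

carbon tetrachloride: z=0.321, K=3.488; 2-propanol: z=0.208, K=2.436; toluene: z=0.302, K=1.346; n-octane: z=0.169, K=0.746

all vapor

ΣzᵢKᵢ = 2.159; Σzᵢ/Kᵢ = 0.628.
Since Σzᵢ/Kᵢ < 1 the mixture is above its dew point — single vapor phase.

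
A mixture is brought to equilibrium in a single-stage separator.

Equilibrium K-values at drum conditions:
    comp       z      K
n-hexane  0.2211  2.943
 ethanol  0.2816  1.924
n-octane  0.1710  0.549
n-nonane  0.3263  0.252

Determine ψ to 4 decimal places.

Rachford–Rice: g(ψ) = Σ zᵢ(Kᵢ−1)/(1+ψ(Kᵢ−1)) = 0.
Check two-phase: ΣzᵢKᵢ = 1.3686 > 1 and Σzᵢ/Kᵢ = 1.8278 > 1, so g(0) = 0.3686 > 0 and g(1) = -0.8278 < 0.
Newton–Raphson from ψ = 0.5:
  ψ = 0.5000: g = -0.09359, g' = -0.8511 → ψ = 0.3900
  ψ = 0.3900: g = -0.00254, g' = -0.8152 → ψ = 0.3869
Converged at ψ = 0.3869.

ψ = 0.3869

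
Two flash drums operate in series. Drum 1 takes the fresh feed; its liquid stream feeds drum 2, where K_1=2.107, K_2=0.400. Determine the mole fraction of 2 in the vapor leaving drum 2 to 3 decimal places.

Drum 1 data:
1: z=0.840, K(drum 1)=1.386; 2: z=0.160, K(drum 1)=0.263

Drum 1:
Material balance + equilibrium reduce to Σ zᵢ(Kᵢ−1)/(1+ψ₁(Kᵢ−1)) = 0.
Check two-phase: ΣzᵢKᵢ = 1.206 > 1 and Σzᵢ/Kᵢ = 1.214 > 1, so g(0) = 0.206 > 0 and g(1) = -0.214 < 0.
Newton–Raphson from ψ₁ = 0.32:
  ψ₁ = 0.320: g = 0.1343, g' = -0.248 → ψ₁ = 0.861
  ψ₁ = 0.861: g = -0.0797, g' = -0.723 → ψ₁ = 0.751
  ψ₁ = 0.751: g = -0.0128, g' = -0.511 → ψ₁ = 0.726
  ψ₁ = 0.726: g = -0.0004, g' = -0.479 → ψ₁ = 0.725
Converged at ψ₁ = 0.725.
Drum-1 compositions:
  1: x = 0.656, y = 0.910
  2: x = 0.344, y = 0.090
Drum-2 feed = drum-1 liquid: z₂ = (0.6563, 0.3437).
Drum 2:
Rachford–Rice: g(ψ₂) = Σ zᵢ(Kᵢ−1)/(1+ψ₂(Kᵢ−1)) = 0.
g(0) = ΣzᵢKᵢ − 1 = 0.520 and g(1) = 1 − Σzᵢ/Kᵢ = -0.171, so a root lies in (0, 1).
Binary case is linear: z₁(K₁−1)(1+ψ₂(K₂−1)) + z₂(K₂−1)(1+ψ₂(K₁−1)) = 0
⇒ ψ₂ = [z₁(K₁−1)+z₂(K₂−1)] / [−(K₁−1)(K₂−1)] = 0.5203/0.6642 = 0.783
  1: x = 0.351, y = 0.741
  2: x = 0.649, y = 0.259

y_2 (drum 2) = 0.259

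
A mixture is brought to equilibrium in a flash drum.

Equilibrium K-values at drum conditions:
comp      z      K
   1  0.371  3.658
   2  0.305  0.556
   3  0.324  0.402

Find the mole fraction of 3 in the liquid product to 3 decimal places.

Iterate (Newton) starting at β = 0.5:
  β = 0.500: g = -0.0270, g' = -0.818 → β = 0.467
Converged at β = 0.467.
Compositions from xᵢ = zᵢ/(1+β(Kᵢ−1)), yᵢ = Kᵢxᵢ:
  1: x = 0.165, y = 0.605
  2: x = 0.385, y = 0.214
  3: x = 0.450, y = 0.181

x_3 = 0.450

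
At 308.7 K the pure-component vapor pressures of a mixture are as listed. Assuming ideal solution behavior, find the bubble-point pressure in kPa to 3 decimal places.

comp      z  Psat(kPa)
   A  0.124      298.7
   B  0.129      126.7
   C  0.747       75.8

At the bubble point ψ → 0, so ΣzᵢKᵢ = 1 with Kᵢ = Pᵢˢᵃᵗ/P ⇒ P = ΣzᵢPᵢˢᵃᵗ.
P = 0.124·298.7 + 0.129·126.7 + 0.747·75.8 = 110.006 kPa

Pbub = 110.006 kPa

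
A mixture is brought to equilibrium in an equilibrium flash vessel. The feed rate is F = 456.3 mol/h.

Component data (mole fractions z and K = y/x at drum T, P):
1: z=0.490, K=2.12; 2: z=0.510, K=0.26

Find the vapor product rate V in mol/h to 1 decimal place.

V = 94.4 mol/h

Newton iteration, β⁰ = 0.69:
  β = 0.690: g = -0.4616, g' = -1.362 → β = 0.351
  β = 0.351: g = -0.1159, g' = -0.826 → β = 0.211
  β = 0.211: g = -0.0031, g' = -0.794 → β = 0.207
Converged at β = 0.207.
Then V = β·F = 0.2068·456.3 = 94.4 mol/h and L = F − V = 361.9 mol/h.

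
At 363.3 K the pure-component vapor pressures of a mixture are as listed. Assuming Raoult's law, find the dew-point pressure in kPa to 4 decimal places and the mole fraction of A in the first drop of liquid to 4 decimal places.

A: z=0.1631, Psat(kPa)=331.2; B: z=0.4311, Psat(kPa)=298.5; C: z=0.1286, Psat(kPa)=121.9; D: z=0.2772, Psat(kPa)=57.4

Pdew = 127.8625 kPa, x_A = 0.0630

At the dew point ψ → 1, so Σzᵢ/Kᵢ = 1 with Kᵢ = Pᵢˢᵃᵗ/P ⇒ 1/P = Σzᵢ/Pᵢˢᵃᵗ.
1/P = 0.1631/331.2 + 0.4311/298.5 + 0.1286/121.9 + 0.2772/57.4 = 0.0078209 ⇒ P = 127.8625 kPa
xᵢ = zᵢP/Pᵢˢᵃᵗ ⇒ x_A = 0.1631·127.8625/331.2 = 0.0630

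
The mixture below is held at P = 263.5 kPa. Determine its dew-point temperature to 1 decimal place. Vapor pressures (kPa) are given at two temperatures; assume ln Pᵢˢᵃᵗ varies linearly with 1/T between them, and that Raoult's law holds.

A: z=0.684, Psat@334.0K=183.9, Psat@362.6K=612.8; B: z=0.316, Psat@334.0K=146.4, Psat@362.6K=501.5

T = 343.8 K

Dew-point temperature: Σzᵢ·P/Pᵢˢᵃᵗ(T) = 1. Interpolate ln Pᵢˢᵃᵗ = aᵢ + bᵢ/T.
  T = 334.0 K: ΣzᵢP/Pᵢˢᵃᵗ = 1.5488
  T = 362.6 K: ΣzᵢP/Pᵢˢᵃᵗ = 0.4601
  T = 348.3 K: ΣzᵢP/Pᵢˢᵃᵗ = 0.8234
  T = 341.1 K: ΣzᵢP/Pᵢˢᵃᵗ = 1.1243
  T = 344.7 K: ΣzᵢP/Pᵢˢᵃᵗ = 0.9606
  T = 342.9 K: ΣzᵢP/Pᵢˢᵃᵗ = 1.0388
Interpolating between 342.9 K and 344.7 K gives T ≈ 343.8 K.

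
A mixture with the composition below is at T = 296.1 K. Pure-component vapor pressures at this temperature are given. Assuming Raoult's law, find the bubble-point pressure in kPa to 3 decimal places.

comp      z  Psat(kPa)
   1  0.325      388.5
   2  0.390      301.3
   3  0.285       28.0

Pbub = 251.750 kPa

At the bubble point ψ → 0, so ΣzᵢKᵢ = 1 with Kᵢ = Pᵢˢᵃᵗ/P ⇒ P = ΣzᵢPᵢˢᵃᵗ.
P = 0.325·388.5 + 0.390·301.3 + 0.285·28.0 = 251.750 kPa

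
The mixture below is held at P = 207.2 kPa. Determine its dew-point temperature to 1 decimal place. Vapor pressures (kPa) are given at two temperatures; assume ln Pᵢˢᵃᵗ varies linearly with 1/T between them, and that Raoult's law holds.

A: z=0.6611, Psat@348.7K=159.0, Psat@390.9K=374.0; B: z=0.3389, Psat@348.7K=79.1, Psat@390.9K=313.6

Dew-point temperature: Σzᵢ·P/Pᵢˢᵃᵗ(T) = 1. Interpolate ln Pᵢˢᵃᵗ = aᵢ + bᵢ/T.
  T = 348.7 K: ΣzᵢP/Pᵢˢᵃᵗ = 1.7492
  T = 390.9 K: ΣzᵢP/Pᵢˢᵃᵗ = 0.5902
  T = 369.8 K: ΣzᵢP/Pᵢˢᵃᵗ = 0.9768
  T = 359.2 K: ΣzᵢP/Pᵢˢᵃᵗ = 1.2948
  T = 364.5 K: ΣzᵢP/Pᵢˢᵃᵗ = 1.1217
  T = 367.1 K: ΣzᵢP/Pᵢˢᵃᵗ = 1.0475
Interpolating between 367.1 K and 369.8 K gives T ≈ 368.9 K.

T = 368.9 K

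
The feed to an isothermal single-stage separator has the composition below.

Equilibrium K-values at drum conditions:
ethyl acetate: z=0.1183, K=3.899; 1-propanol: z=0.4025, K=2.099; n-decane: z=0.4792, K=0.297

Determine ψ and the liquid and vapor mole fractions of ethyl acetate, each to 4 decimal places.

Rachford–Rice: g(ψ) = Σ zᵢ(Kᵢ−1)/(1+ψ(Kᵢ−1)) = 0.
Feasibility: ΣzᵢKᵢ = 1.4484, Σzᵢ/Kᵢ = 1.8356 — both > 1, two phases present.
Newton–Raphson from ψ = 0.44:
  ψ = 0.4400: g = -0.03887, g' = -0.9093 → ψ = 0.3973
  ψ = 0.3973: g = -0.00010, g' = -0.9062 → ψ = 0.3971
Converged at ψ = 0.3971.
Compositions from xᵢ = zᵢ/(1+ψ(Kᵢ−1)), yᵢ = Kᵢxᵢ:
  ethyl acetate: x = 0.0550, y = 0.2144
  1-propanol: x = 0.2802, y = 0.5881
  n-decane: x = 0.6648, y = 0.1974

ψ = 0.3971, x_ethyl acetate = 0.0550, y_ethyl acetate = 0.2144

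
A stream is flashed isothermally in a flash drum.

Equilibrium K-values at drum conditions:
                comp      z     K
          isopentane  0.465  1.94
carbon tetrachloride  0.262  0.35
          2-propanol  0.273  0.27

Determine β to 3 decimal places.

Let β = V/F and solve Σ zᵢ(Kᵢ−1)/(1+β(Kᵢ−1)) = 0.
Feasibility: ΣzᵢKᵢ = 1.068, Σzᵢ/Kᵢ = 1.999 — both > 1, two phases present.
Newton–Raphson from β = 0.5:
  β = 0.500: g = -0.2688, g' = -0.794 → β = 0.161
  β = 0.161: g = -0.0367, g' = -0.635 → β = 0.104
Converged at β = 0.104.

β = 0.104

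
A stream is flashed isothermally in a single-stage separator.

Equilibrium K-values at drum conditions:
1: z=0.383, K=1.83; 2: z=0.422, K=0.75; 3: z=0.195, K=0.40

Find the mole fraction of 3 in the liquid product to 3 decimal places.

Rachford–Rice: g(β) = Σ zᵢ(Kᵢ−1)/(1+β(Kᵢ−1)) = 0.
Feasibility: ΣzᵢKᵢ = 1.095, Σzᵢ/Kᵢ = 1.259 — both > 1, two phases present.
Newton–Raphson from β = 0.58:
  β = 0.580: g = -0.0883, g' = -0.321 → β = 0.305
  β = 0.305: g = -0.0039, g' = -0.304 → β = 0.293
Converged at β = 0.293.
Compositions from xᵢ = zᵢ/(1+β(Kᵢ−1)), yᵢ = Kᵢxᵢ:
  1: x = 0.308, y = 0.564
  2: x = 0.455, y = 0.341
  3: x = 0.237, y = 0.095

x_3 = 0.237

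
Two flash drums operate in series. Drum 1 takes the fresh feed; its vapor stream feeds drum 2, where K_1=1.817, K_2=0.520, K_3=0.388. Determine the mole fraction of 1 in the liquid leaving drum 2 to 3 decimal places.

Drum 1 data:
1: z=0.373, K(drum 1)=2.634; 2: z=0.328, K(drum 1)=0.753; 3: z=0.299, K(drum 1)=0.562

x_1 (drum 2) = 0.398

Drum 1:
Rachford–Rice: g(ψ₁) = Σ zᵢ(Kᵢ−1)/(1+ψ₁(Kᵢ−1)) = 0.
Check two-phase: ΣzᵢKᵢ = 1.398 > 1 and Σzᵢ/Kᵢ = 1.109 > 1, so g(0) = 0.398 > 0 and g(1) = -0.109 < 0.
Newton iteration, ψ₁⁰ = 0.34:
  ψ₁ = 0.340: g = 0.1495, g' = -0.515 → ψ₁ = 0.630
  ψ₁ = 0.630: g = 0.0233, g' = -0.379 → ψ₁ = 0.692
  ψ₁ = 0.692: g = 0.0004, g' = -0.367 → ψ₁ = 0.693
Converged at ψ₁ = 0.693.
Drum-1 compositions:
  1: x = 0.175, y = 0.461
  2: x = 0.396, y = 0.298
  3: x = 0.429, y = 0.241
Drum-2 feed = drum-1 vapor: z₂ = (0.4607, 0.2980, 0.2413).
Drum 2:
Newton iteration, ψ₂⁰ = 0.5:
  ψ₂ = 0.500: g = -0.1338, g' = -0.462 → ψ₂ = 0.210
  ψ₂ = 0.210: g = -0.0073, g' = -0.428 → ψ₂ = 0.193
Converged at ψ₂ = 0.193.
  1: x = 0.398, y = 0.723
  2: x = 0.328, y = 0.171
  3: x = 0.274, y = 0.106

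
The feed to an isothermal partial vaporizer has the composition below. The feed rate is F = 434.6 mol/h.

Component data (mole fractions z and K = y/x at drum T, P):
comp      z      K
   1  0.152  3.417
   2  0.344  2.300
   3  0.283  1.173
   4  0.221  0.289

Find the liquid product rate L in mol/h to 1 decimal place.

L = 75.4 mol/h

Rachford–Rice: g(β) = Σ zᵢ(Kᵢ−1)/(1+β(Kᵢ−1)) = 0.
g(0) = ΣzᵢKᵢ − 1 = 0.706 and g(1) = 1 − Σzᵢ/Kᵢ = -0.200, so a root lies in (0, 1).
Newton iteration, β⁰ = 0.5:
  β = 0.500: g = 0.2386, g' = -0.672 → β = 0.855
  β = 0.855: g = -0.0268, g' = -0.959 → β = 0.827
  β = 0.827: g = -0.0009, g' = -0.899 → β = 0.826
Converged at β = 0.826.
Then V = β·F = 0.8264·434.6 = 359.2 mol/h and L = F − V = 75.4 mol/h.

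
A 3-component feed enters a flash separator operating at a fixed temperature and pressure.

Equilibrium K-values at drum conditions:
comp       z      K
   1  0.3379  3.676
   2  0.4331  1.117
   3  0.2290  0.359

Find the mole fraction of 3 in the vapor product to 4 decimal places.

y_3 = 0.1805

Newton–Raphson from β = 0.66:
  β = 0.6600: g = 0.11950, g' = -0.6040 → β = 0.8578
  β = 0.8578: g = -0.00568, g' = -0.6921 → β = 0.8496
Converged at β = 0.8496.
Compositions from xᵢ = zᵢ/(1+β(Kᵢ−1)), yᵢ = Kᵢxᵢ:
  1: x = 0.1032, y = 0.3794
  2: x = 0.3939, y = 0.4400
  3: x = 0.5028, y = 0.1805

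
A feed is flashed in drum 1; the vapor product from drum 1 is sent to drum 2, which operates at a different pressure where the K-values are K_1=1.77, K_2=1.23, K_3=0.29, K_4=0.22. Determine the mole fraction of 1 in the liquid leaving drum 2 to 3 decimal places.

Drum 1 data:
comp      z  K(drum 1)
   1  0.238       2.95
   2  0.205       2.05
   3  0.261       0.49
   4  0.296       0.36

Drum 1:
Rachford–Rice: g(ψ₁) = Σ zᵢ(Kᵢ−1)/(1+ψ₁(Kᵢ−1)) = 0.
Feasibility: ΣzᵢKᵢ = 1.357, Σzᵢ/Kᵢ = 1.536 — both > 1, two phases present.
Newton–Raphson from ψ₁ = 0.5:
  ψ₁ = 0.500: g = -0.0811, g' = -0.714 → ψ₁ = 0.386
  ψ₁ = 0.386: g = 0.0004, g' = -0.728 → ψ₁ = 0.387
Converged at ψ₁ = 0.387.
Drum-1 compositions:
  1: x = 0.136, y = 0.400
  2: x = 0.146, y = 0.299
  3: x = 0.325, y = 0.159
  4: x = 0.393, y = 0.142
Drum-2 feed = drum-1 vapor: z₂ = (0.4002, 0.2989, 0.1593, 0.1416).
Drum 2:
Material balance + equilibrium reduce to Σ zᵢ(Kᵢ−1)/(1+ψ₂(Kᵢ−1)) = 0.
Check two-phase: ΣzᵢKᵢ = 1.153 > 1 and Σzᵢ/Kᵢ = 1.662 > 1, so g(0) = 0.153 > 0 and g(1) = -0.662 < 0.
Iterate (Newton) starting at ψ₂ = 0.45:
  ψ₂ = 0.450: g = -0.0453, g' = -0.522 → ψ₂ = 0.363
  ψ₂ = 0.363: g = -0.0023, g' = -0.472 → ψ₂ = 0.358
Converged at ψ₂ = 0.358.
  1: x = 0.314, y = 0.555
  2: x = 0.276, y = 0.340
  3: x = 0.214, y = 0.062
  4: x = 0.197, y = 0.043

x_1 (drum 2) = 0.314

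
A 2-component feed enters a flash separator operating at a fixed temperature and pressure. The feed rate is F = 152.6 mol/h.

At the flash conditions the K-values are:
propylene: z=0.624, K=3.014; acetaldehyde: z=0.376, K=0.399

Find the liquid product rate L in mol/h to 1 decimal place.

L = 22.6 mol/h

Material balance + equilibrium reduce to Σ zᵢ(Kᵢ−1)/(1+ψ(Kᵢ−1)) = 0.
Feasibility: ΣzᵢKᵢ = 2.031, Σzᵢ/Kᵢ = 1.149 — both > 1, two phases present.
Iterate (Newton) starting at ψ = 0.5:
  ψ = 0.500: g = 0.3031, g' = -0.906 → ψ = 0.835
  ψ = 0.835: g = 0.0154, g' = -0.899 → ψ = 0.852
Converged at ψ = 0.852.
Then V = ψ·F = 0.8516·152.6 = 130.0 mol/h and L = F − V = 22.6 mol/h.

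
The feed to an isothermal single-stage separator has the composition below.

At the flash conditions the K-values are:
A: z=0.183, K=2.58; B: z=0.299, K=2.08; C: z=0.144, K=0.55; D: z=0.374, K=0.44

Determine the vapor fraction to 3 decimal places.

ψ = 0.494

Rachford–Rice: g(ψ) = Σ zᵢ(Kᵢ−1)/(1+ψ(Kᵢ−1)) = 0.
Feasibility: ΣzᵢKᵢ = 1.338, Σzᵢ/Kᵢ = 1.326 — both > 1, two phases present.
Iterate (Newton) starting at ψ = 0.5:
  ψ = 0.500: g = -0.0033, g' = -0.564 → ψ = 0.494
Converged at ψ = 0.494.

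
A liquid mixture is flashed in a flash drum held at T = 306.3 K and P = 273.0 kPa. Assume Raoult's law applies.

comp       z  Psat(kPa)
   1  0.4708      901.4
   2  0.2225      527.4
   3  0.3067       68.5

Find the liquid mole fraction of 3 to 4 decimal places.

x_3 = 0.6955

Raoult's law: Kᵢ = Pᵢˢᵃᵗ/P = Pᵢˢᵃᵗ/273.0.
  K_1 = 901.4/273.0 = 3.301832, K_2 = 527.4/273.0 = 1.931868, K_3 = 68.5/273.0 = 0.250916
Iterate (Newton) starting at V/F = 0.32:
  V/F = 0.3200: g = 0.48158, g' = -1.2395 → V/F = 0.7085
  V/F = 0.7085: g = 0.04722, g' = -1.2120 → V/F = 0.7475
  V/F = 0.7475: g = -0.00150, g' = -1.2928 → V/F = 0.7463
Converged at V/F = 0.7463.
Compositions from xᵢ = zᵢ/(1+V/F(Kᵢ−1)), yᵢ = Kᵢxᵢ:
  1: x = 0.1732, y = 0.5720
  2: x = 0.1312, y = 0.2535
  3: x = 0.6955, y = 0.1745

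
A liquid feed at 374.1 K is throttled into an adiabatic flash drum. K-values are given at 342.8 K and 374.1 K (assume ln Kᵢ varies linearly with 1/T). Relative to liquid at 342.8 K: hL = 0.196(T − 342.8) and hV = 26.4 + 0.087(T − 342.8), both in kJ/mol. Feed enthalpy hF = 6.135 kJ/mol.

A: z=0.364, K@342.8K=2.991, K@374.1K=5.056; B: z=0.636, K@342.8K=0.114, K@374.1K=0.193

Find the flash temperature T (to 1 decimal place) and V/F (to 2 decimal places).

Adiabatic flash: solve Rachford–Rice at each trial T, then check hF = ψ·hV(T) + (1−ψ)·hL(T).
  T = 342.8 K: K = (2.991, 0.114), RR gives ψ = 0.091, H_out = 2.413 kJ/mol
  T = 374.1 K: K = (5.056, 0.193), RR gives ψ = 0.294, H_out = 12.899 kJ/mol
  T = 358.5 K: K = (3.937, 0.150), RR gives ψ = 0.212, H_out = 8.305 kJ/mol
  T = 350.6 K: K = (3.439, 0.131), RR gives ψ = 0.158, H_out = 5.570 kJ/mol
  T = 354.6 K: K = (3.685, 0.141), RR gives ψ = 0.187, H_out = 7.002 kJ/mol
  T = 352.6 K: K = (3.561, 0.136), RR gives ψ = 0.173, H_out = 6.299 kJ/mol
  T = 351.6 K: K = (3.500, 0.133), RR gives ψ = 0.166, H_out = 5.938 kJ/mol
Linear interpolation between T = 351.6 (H_out = 5.938) and T = 352.6 (H_out = 6.299) on hF = 6.135 gives T ≈ 352.1 K, at which ψ = 0.17.

T = 352.1 K, V/F = 0.17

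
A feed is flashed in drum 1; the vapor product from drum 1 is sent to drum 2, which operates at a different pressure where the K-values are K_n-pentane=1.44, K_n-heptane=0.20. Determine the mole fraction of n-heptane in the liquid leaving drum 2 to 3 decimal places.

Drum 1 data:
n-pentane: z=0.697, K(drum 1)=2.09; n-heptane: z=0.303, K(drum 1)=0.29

Drum 1:
Let ψ₁ = V/F and solve Σ zᵢ(Kᵢ−1)/(1+ψ₁(Kᵢ−1)) = 0.
g(0) = ΣzᵢKᵢ − 1 = 0.545 and g(1) = 1 − Σzᵢ/Kᵢ = -0.378, so a root lies in (0, 1).
Binary case is linear: z₁(K₁−1)(1+ψ₁(K₂−1)) + z₂(K₂−1)(1+ψ₁(K₁−1)) = 0
⇒ ψ₁ = [z₁(K₁−1)+z₂(K₂−1)] / [−(K₁−1)(K₂−1)] = 0.5446/0.7739 = 0.704
Drum-1 compositions:
  n-pentane: x = 0.394, y = 0.824
  n-heptane: x = 0.606, y = 0.176
Drum-2 feed = drum-1 vapor: z₂ = (0.8244, 0.1756).
Drum 2:
Material balance + equilibrium reduce to Σ zᵢ(Kᵢ−1)/(1+ψ₂(Kᵢ−1)) = 0.
Check two-phase: ΣzᵢKᵢ = 1.222 > 1 and Σzᵢ/Kᵢ = 1.451 > 1, so g(0) = 0.222 > 0 and g(1) = -0.451 < 0.
Iterate (Newton) starting at ψ₂ = 0.57:
  ψ₂ = 0.570: g = 0.0317, g' = -0.482 → ψ₂ = 0.636
  ψ₂ = 0.636: g = -0.0025, g' = -0.563 → ψ₂ = 0.631
Converged at ψ₂ = 0.631.
  n-pentane: x = 0.645, y = 0.929
  n-heptane: x = 0.355, y = 0.071

x_n-heptane (drum 2) = 0.355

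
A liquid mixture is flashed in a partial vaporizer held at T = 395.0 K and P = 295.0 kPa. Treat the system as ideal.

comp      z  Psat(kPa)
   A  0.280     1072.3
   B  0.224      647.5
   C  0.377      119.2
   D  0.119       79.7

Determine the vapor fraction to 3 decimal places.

ψ = 0.532

Raoult's law: Kᵢ = Pᵢˢᵃᵗ/P = Pᵢˢᵃᵗ/295.0.
  K_A = 1072.3/295.0 = 3.63492, K_B = 647.5/295.0 = 2.19492, K_C = 119.2/295.0 = 0.40407, K_D = 79.7/295.0 = 0.27017
Let ψ = V/F and solve Σ zᵢ(Kᵢ−1)/(1+ψ(Kᵢ−1)) = 0.
Check two-phase: ΣzᵢKᵢ = 1.694 > 1 and Σzᵢ/Kᵢ = 1.553 > 1, so g(0) = 0.694 > 0 and g(1) = -0.553 < 0.
Iterate (Newton) starting at ψ = 0.64:
  ψ = 0.640: g = -0.0998, g' = -0.945 → ψ = 0.534
  ψ = 0.534: g = -0.0023, g' = -0.913 → ψ = 0.532
Converged at ψ = 0.532.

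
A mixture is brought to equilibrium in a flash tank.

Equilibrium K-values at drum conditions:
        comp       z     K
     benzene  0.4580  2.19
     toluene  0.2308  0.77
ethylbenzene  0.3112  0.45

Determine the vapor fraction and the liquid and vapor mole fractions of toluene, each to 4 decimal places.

Let ψ = V/F and solve Σ zᵢ(Kᵢ−1)/(1+ψ(Kᵢ−1)) = 0.
Check two-phase: ΣzᵢKᵢ = 1.3208 > 1 and Σzᵢ/Kᵢ = 1.2004 > 1, so g(0) = 0.3208 > 0 and g(1) = -0.2004 < 0.
Newton iteration, ψ⁰ = 0.59:
  ψ = 0.5900: g = 0.00540, g' = -0.4465 → ψ = 0.6021
Converged at ψ = 0.6021.
Compositions from xᵢ = zᵢ/(1+ψ(Kᵢ−1)), yᵢ = Kᵢxᵢ:
  benzene: x = 0.2668, y = 0.5843
  toluene: x = 0.2679, y = 0.2063
  ethylbenzene: x = 0.4653, y = 0.2094

ψ = 0.6021, x_toluene = 0.2679, y_toluene = 0.2063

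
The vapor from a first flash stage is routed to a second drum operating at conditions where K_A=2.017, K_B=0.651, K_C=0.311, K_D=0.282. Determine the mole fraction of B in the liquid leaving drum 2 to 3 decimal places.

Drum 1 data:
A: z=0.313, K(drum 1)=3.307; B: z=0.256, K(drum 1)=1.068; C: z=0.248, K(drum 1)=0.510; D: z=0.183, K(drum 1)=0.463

Drum 1:
Newton iteration, ψ₁⁰ = 0.4:
  ψ₁ = 0.400: g = 0.1162, g' = -0.629 → ψ₁ = 0.585
  ψ₁ = 0.585: g = 0.0106, g' = -0.532 → ψ₁ = 0.605
Converged at ψ₁ = 0.605.
Drum-1 compositions:
  A: x = 0.131, y = 0.432
  B: x = 0.246, y = 0.263
  C: x = 0.352, y = 0.180
  D: x = 0.271, y = 0.125
Drum-2 feed = drum-1 vapor: z₂ = (0.4322, 0.2626, 0.1797, 0.1255).
Drum 2:
Rachford–Rice: g(ψ₂) = Σ zᵢ(Kᵢ−1)/(1+ψ₂(Kᵢ−1)) = 0.
g(0) = ΣzᵢKᵢ − 1 = 0.134 and g(1) = 1 − Σzᵢ/Kᵢ = -0.641, so a root lies in (0, 1).
Iterate (Newton) starting at ψ₂ = 0.5:
  ψ₂ = 0.500: g = -0.1491, g' = -0.599 → ψ₂ = 0.251
  ψ₂ = 0.251: g = -0.0100, g' = -0.543 → ψ₂ = 0.233
Converged at ψ₂ = 0.233.
  A: x = 0.349, y = 0.705
  B: x = 0.286, y = 0.186
  C: x = 0.214, y = 0.067
  D: x = 0.151, y = 0.042

x_B (drum 2) = 0.286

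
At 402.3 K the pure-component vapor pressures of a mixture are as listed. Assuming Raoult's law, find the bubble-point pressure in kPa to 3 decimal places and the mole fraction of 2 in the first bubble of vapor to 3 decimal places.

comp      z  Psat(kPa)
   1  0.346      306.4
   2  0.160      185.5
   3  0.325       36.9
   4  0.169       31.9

At the bubble point ψ → 0, so ΣzᵢKᵢ = 1 with Kᵢ = Pᵢˢᵃᵗ/P ⇒ P = ΣzᵢPᵢˢᵃᵗ.
P = 0.346·306.4 + 0.160·185.5 + 0.325·36.9 + 0.169·31.9 = 153.078 kPa
yᵢ = zᵢPᵢˢᵃᵗ/P ⇒ y_2 = 0.160·185.5/153.078 = 0.194

Pbub = 153.078 kPa, y_2 = 0.194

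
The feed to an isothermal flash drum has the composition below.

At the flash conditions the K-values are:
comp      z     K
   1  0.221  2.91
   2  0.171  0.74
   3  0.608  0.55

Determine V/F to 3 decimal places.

Material balance + equilibrium reduce to Σ zᵢ(Kᵢ−1)/(1+V/F(Kᵢ−1)) = 0.
Check two-phase: ΣzᵢKᵢ = 1.104 > 1 and Σzᵢ/Kᵢ = 1.412 > 1, so g(0) = 0.104 > 0 and g(1) = -0.412 < 0.
Iterate (Newton) starting at V/F = 0.5:
  V/F = 0.500: g = -0.1882, g' = -0.431 → V/F = 0.063
  V/F = 0.063: g = 0.0496, g' = -0.784 → V/F = 0.127
  V/F = 0.127: g = 0.0037, g' = -0.673 → V/F = 0.132
Converged at V/F = 0.132.

V/F = 0.132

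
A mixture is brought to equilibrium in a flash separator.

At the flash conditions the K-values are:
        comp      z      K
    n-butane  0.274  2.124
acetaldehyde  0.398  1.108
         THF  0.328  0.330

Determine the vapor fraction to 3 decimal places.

ψ = 0.293

Rachford–Rice: g(ψ) = Σ zᵢ(Kᵢ−1)/(1+ψ(Kᵢ−1)) = 0.
Check two-phase: ΣzᵢKᵢ = 1.131 > 1 and Σzᵢ/Kᵢ = 1.482 > 1, so g(0) = 0.131 > 0 and g(1) = -0.482 < 0.
Newton iteration, ψ⁰ = 0.5:
  ψ = 0.500: g = -0.0925, g' = -0.479 → ψ = 0.307
  ψ = 0.307: g = -0.0060, g' = -0.429 → ψ = 0.293
Converged at ψ = 0.293.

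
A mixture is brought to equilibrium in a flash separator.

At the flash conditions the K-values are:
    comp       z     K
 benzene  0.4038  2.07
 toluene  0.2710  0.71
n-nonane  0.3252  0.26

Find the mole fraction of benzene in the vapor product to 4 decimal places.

y_benzene = 0.6990

Material balance + equilibrium reduce to Σ zᵢ(Kᵢ−1)/(1+ψ(Kᵢ−1)) = 0.
g(0) = ΣzᵢKᵢ − 1 = 0.1128 and g(1) = 1 − Σzᵢ/Kᵢ = -0.8275, so a root lies in (0, 1).
Iterate (Newton) starting at ψ = 0.5:
  ψ = 0.5000: g = -0.19242, g' = -0.6761 → ψ = 0.2154
  ψ = 0.2154: g = -0.01896, g' = -0.5833 → ψ = 0.1829
  ψ = 0.1829: g = 0.00005, g' = -0.5870 → ψ = 0.1830
Converged at ψ = 0.1830.
Compositions from xᵢ = zᵢ/(1+ψ(Kᵢ−1)), yᵢ = Kᵢxᵢ:
  benzene: x = 0.3377, y = 0.6990
  toluene: x = 0.2862, y = 0.2032
  n-nonane: x = 0.3761, y = 0.0978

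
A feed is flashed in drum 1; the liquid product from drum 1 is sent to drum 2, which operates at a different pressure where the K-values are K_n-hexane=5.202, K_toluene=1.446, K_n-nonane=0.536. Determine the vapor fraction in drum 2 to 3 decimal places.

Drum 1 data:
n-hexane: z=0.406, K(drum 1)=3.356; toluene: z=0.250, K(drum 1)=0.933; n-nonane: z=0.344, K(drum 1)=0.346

V/F (drum 2) = 0.455

Drum 1:
Let ψ₁ = V/F and solve Σ zᵢ(Kᵢ−1)/(1+ψ₁(Kᵢ−1)) = 0.
Check two-phase: ΣzᵢKᵢ = 1.715 > 1 and Σzᵢ/Kᵢ = 1.383 > 1, so g(0) = 0.715 > 0 and g(1) = -0.383 < 0.
Newton iteration, ψ₁⁰ = 0.5:
  ψ₁ = 0.500: g = 0.0876, g' = -0.801 → ψ₁ = 0.609
  ψ₁ = 0.609: g = 0.0013, g' = -0.788 → ψ₁ = 0.611
Converged at ψ₁ = 0.611.
Drum-1 compositions:
  n-hexane: x = 0.166, y = 0.559
  toluene: x = 0.261, y = 0.243
  n-nonane: x = 0.573, y = 0.198
Drum-2 feed = drum-1 liquid: z₂ = (0.1664, 0.2607, 0.5729).
Drum 2:
Rachford–Rice: g(ψ₂) = Σ zᵢ(Kᵢ−1)/(1+ψ₂(Kᵢ−1)) = 0.
Feasibility: ΣzᵢKᵢ = 1.550, Σzᵢ/Kᵢ = 1.281 — both > 1, two phases present.
Newton–Raphson from ψ₂ = 0.5:
  ψ₂ = 0.500: g = -0.0255, g' = -0.549 → ψ₂ = 0.454
  ψ₂ = 0.454: g = 0.0007, g' = -0.582 → ψ₂ = 0.455
Converged at ψ₂ = 0.455.
  n-hexane: x = 0.057, y = 0.297
  toluene: x = 0.217, y = 0.313
  n-nonane: x = 0.726, y = 0.389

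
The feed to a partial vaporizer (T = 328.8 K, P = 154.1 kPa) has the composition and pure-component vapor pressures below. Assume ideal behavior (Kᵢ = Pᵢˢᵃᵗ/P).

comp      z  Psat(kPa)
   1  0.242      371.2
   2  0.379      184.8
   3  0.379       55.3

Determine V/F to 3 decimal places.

V/F = 0.321

Raoult's law: Kᵢ = Pᵢˢᵃᵗ/P = Pᵢˢᵃᵗ/154.1.
  K_1 = 371.2/154.1 = 2.40883, K_2 = 184.8/154.1 = 1.19922, K_3 = 55.3/154.1 = 0.35886
Rachford–Rice: g(V/F) = Σ zᵢ(Kᵢ−1)/(1+V/F(Kᵢ−1)) = 0.
Feasibility: ΣzᵢKᵢ = 1.173, Σzᵢ/Kᵢ = 1.473 — both > 1, two phases present.
Iterate (Newton) starting at V/F = 0.5:
  V/F = 0.500: g = -0.0889, g' = -0.515 → V/F = 0.327
  V/F = 0.327: g = -0.0033, g' = -0.488 → V/F = 0.321
Converged at V/F = 0.321.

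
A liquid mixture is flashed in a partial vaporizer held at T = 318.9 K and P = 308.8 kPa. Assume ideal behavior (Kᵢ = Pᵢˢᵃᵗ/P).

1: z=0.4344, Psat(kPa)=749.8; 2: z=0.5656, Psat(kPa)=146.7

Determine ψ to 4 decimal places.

ψ = 0.4315

Raoult's law: Kᵢ = Pᵢˢᵃᵗ/P = Pᵢˢᵃᵗ/308.8.
  K_1 = 749.8/308.8 = 2.428109, K_2 = 146.7/308.8 = 0.475065
Let ψ = V/F and solve Σ zᵢ(Kᵢ−1)/(1+ψ(Kᵢ−1)) = 0.
Check two-phase: ΣzᵢKᵢ = 1.3235 > 1 and Σzᵢ/Kᵢ = 1.3695 > 1, so g(0) = 0.3235 > 0 and g(1) = -0.3695 < 0.
Iterate (Newton) starting at ψ = 0.5:
  ψ = 0.5000: g = -0.04063, g' = -0.5881 → ψ = 0.4309
  ψ = 0.4309: g = 0.00034, g' = -0.5998 → ψ = 0.4315
Converged at ψ = 0.4315.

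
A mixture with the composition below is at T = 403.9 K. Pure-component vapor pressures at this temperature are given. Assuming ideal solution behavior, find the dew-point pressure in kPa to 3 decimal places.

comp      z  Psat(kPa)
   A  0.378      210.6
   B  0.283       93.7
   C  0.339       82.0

Pdew = 111.741 kPa

At the dew point ψ → 1, so Σzᵢ/Kᵢ = 1 with Kᵢ = Pᵢˢᵃᵗ/P ⇒ 1/P = Σzᵢ/Pᵢˢᵃᵗ.
1/P = 0.378/210.6 + 0.283/93.7 + 0.339/82.0 = 0.008949 ⇒ P = 111.741 kPa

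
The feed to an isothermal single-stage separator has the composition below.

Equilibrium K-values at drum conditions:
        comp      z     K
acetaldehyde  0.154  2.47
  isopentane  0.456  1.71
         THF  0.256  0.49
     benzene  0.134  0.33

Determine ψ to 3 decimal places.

Rachford–Rice: g(ψ) = Σ zᵢ(Kᵢ−1)/(1+ψ(Kᵢ−1)) = 0.
Feasibility: ΣzᵢKᵢ = 1.330, Σzᵢ/Kᵢ = 1.258 — both > 1, two phases present.
Newton–Raphson from ψ = 0.44:
  ψ = 0.440: g = 0.0885, g' = -0.488 → ψ = 0.621
  ψ = 0.621: g = -0.0020, g' = -0.521 → ψ = 0.618
Converged at ψ = 0.618.

ψ = 0.618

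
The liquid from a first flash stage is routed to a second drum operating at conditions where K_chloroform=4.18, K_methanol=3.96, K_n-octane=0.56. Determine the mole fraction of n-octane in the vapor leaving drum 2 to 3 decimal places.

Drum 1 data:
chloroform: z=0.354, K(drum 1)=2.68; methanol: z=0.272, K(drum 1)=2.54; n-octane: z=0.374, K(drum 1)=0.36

Drum 1:
Rachford–Rice: g(ψ₁) = Σ zᵢ(Kᵢ−1)/(1+ψ₁(Kᵢ−1)) = 0.
Check two-phase: ΣzᵢKᵢ = 1.774 > 1 and Σzᵢ/Kᵢ = 1.278 > 1, so g(0) = 0.774 > 0 and g(1) = -0.278 < 0.
Newton–Raphson from ψ₁ = 0.5:
  ψ₁ = 0.500: g = 0.2079, g' = -0.832 → ψ₁ = 0.750
  ψ₁ = 0.750: g = -0.0026, g' = -0.901 → ψ₁ = 0.747
Converged at ψ₁ = 0.747.
Drum-1 compositions:
  chloroform: x = 0.157, y = 0.421
  methanol: x = 0.126, y = 0.321
  n-octane: x = 0.717, y = 0.258
Drum-2 feed = drum-1 liquid: z₂ = (0.1570, 0.1265, 0.7165).
Drum 2:
Material balance + equilibrium reduce to Σ zᵢ(Kᵢ−1)/(1+ψ₂(Kᵢ−1)) = 0.
Check two-phase: ΣzᵢKᵢ = 1.558 > 1 and Σzᵢ/Kᵢ = 1.349 > 1, so g(0) = 0.558 > 0 and g(1) = -0.349 < 0.
Newton–Raphson from ψ₂ = 0.49:
  ψ₂ = 0.490: g = -0.0540, g' = -0.653 → ψ₂ = 0.407
  ψ₂ = 0.407: g = 0.0032, g' = -0.735 → ψ₂ = 0.412
Converged at ψ₂ = 0.412.
  chloroform: x = 0.068, y = 0.284
  methanol: x = 0.057, y = 0.226
  n-octane: x = 0.875, y = 0.490

y_n-octane (drum 2) = 0.490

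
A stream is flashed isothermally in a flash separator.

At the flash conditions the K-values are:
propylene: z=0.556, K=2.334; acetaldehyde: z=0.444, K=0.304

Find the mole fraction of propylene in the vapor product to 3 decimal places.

Material balance + equilibrium reduce to Σ zᵢ(Kᵢ−1)/(1+β(Kᵢ−1)) = 0.
g(0) = ΣzᵢKᵢ − 1 = 0.433 and g(1) = 1 − Σzᵢ/Kᵢ = -0.699, so a root lies in (0, 1).
Binary case is linear: z₁(K₁−1)(1+β(K₂−1)) + z₂(K₂−1)(1+β(K₁−1)) = 0
⇒ β = [z₁(K₁−1)+z₂(K₂−1)] / [−(K₁−1)(K₂−1)] = 0.4327/0.9285 = 0.466
Compositions from xᵢ = zᵢ/(1+β(Kᵢ−1)), yᵢ = Kᵢxᵢ:
  propylene: x = 0.343, y = 0.800
  acetaldehyde: x = 0.657, y = 0.200

y_propylene = 0.800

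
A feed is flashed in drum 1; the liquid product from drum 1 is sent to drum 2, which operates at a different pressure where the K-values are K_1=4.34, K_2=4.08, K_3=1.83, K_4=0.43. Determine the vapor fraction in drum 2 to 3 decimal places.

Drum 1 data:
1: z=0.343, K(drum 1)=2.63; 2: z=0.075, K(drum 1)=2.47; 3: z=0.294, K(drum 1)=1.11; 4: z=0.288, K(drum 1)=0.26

Drum 1:
Let ψ₁ = V/F and solve Σ zᵢ(Kᵢ−1)/(1+ψ₁(Kᵢ−1)) = 0.
Feasibility: ΣzᵢKᵢ = 1.489, Σzᵢ/Kᵢ = 1.533 — both > 1, two phases present.
Iterate (Newton) starting at ψ₁ = 0.5:
  ψ₁ = 0.500: g = 0.0640, g' = -0.731 → ψ₁ = 0.587
  ψ₁ = 0.587: g = -0.0019, g' = -0.781 → ψ₁ = 0.585
Converged at ψ₁ = 0.585.
Drum-1 compositions:
  1: x = 0.176, y = 0.462
  2: x = 0.040, y = 0.100
  3: x = 0.276, y = 0.307
  4: x = 0.508, y = 0.132
Drum-2 feed = drum-1 liquid: z₂ = (0.1756, 0.0403, 0.2762, 0.5079).
Drum 2:
Rachford–Rice: g(ψ₂) = Σ zᵢ(Kᵢ−1)/(1+ψ₂(Kᵢ−1)) = 0.
g(0) = ΣzᵢKᵢ − 1 = 0.650 and g(1) = 1 − Σzᵢ/Kᵢ = -0.382, so a root lies in (0, 1).
Newton–Raphson from ψ₂ = 0.5:
  ψ₂ = 0.500: g = 0.0257, g' = -0.752 → ψ₂ = 0.534
Converged at ψ₂ = 0.534.
  1: x = 0.063, y = 0.274
  2: x = 0.015, y = 0.062
  3: x = 0.191, y = 0.350
  4: x = 0.730, y = 0.314

V/F (drum 2) = 0.534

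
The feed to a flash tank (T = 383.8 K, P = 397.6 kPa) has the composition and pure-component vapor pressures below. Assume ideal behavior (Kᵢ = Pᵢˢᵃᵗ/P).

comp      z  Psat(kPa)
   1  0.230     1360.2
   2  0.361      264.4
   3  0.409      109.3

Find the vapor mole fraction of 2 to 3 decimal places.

y_2 = 0.249

Raoult's law: Kᵢ = Pᵢˢᵃᵗ/P = Pᵢˢᵃᵗ/397.6.
  K_1 = 1360.2/397.6 = 3.42103, K_2 = 264.4/397.6 = 0.66499, K_3 = 109.3/397.6 = 0.27490
Material balance + equilibrium reduce to Σ zᵢ(Kᵢ−1)/(1+ψ(Kᵢ−1)) = 0.
Feasibility: ΣzᵢKᵢ = 1.139, Σzᵢ/Kᵢ = 2.098 — both > 1, two phases present.
Newton iteration, ψ⁰ = 0.62:
  ψ = 0.620: g = -0.4688, g' = -0.990 → ψ = 0.146
  ψ = 0.146: g = -0.0478, g' = -1.049 → ψ = 0.101
  ψ = 0.101: g = 0.0025, g' = -1.165 → ψ = 0.103
Converged at ψ = 0.103.
Compositions from xᵢ = zᵢ/(1+ψ(Kᵢ−1)), yᵢ = Kᵢxᵢ:
  1: x = 0.184, y = 0.630
  2: x = 0.374, y = 0.249
  3: x = 0.442, y = 0.122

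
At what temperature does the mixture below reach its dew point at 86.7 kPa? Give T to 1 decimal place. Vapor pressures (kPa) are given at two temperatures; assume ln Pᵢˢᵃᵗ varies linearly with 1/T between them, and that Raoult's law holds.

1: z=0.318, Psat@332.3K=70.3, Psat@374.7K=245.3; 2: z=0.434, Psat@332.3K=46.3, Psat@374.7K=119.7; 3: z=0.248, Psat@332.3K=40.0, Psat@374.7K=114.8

Dew-point temperature: Σzᵢ·P/Pᵢˢᵃᵗ(T) = 1. Interpolate ln Pᵢˢᵃᵗ = aᵢ + bᵢ/T.
  T = 332.3 K: ΣzᵢP/Pᵢˢᵃᵗ = 1.7424
  T = 374.7 K: ΣzᵢP/Pᵢˢᵃᵗ = 0.6140
  T = 353.5 K: ΣzᵢP/Pᵢˢᵃᵗ = 1.0009
  T = 364.1 K: ΣzᵢP/Pᵢˢᵃᵗ = 0.7781
  T = 358.8 K: ΣzᵢP/Pᵢˢᵃᵗ = 0.8808
  T = 356.1 K: ΣzᵢP/Pᵢˢᵃᵗ = 0.9396
Interpolating between 353.5 K and 356.1 K gives T ≈ 353.5 K.

T = 353.5 K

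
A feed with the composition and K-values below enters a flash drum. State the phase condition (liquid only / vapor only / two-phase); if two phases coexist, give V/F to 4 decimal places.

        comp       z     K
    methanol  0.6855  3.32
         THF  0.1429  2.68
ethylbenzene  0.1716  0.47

vapor only

ΣzᵢKᵢ = 2.7395; Σzᵢ/Kᵢ = 0.6249.
Since Σzᵢ/Kᵢ < 1 the mixture is above its dew point — single vapor phase.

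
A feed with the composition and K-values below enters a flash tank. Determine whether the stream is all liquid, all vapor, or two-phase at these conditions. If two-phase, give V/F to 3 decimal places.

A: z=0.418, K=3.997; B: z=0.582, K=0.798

all vapor

ΣzᵢKᵢ = 2.135; Σzᵢ/Kᵢ = 0.834.
Since Σzᵢ/Kᵢ < 1 the mixture is above its dew point — single vapor phase.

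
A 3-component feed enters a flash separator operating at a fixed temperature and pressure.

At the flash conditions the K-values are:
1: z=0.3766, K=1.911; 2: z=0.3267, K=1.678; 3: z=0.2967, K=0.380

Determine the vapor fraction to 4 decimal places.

Let ψ = V/F and solve Σ zᵢ(Kᵢ−1)/(1+ψ(Kᵢ−1)) = 0.
g(0) = ΣzᵢKᵢ − 1 = 0.3806 and g(1) = 1 − Σzᵢ/Kᵢ = -0.1726, so a root lies in (0, 1).
Iterate (Newton) starting at ψ = 0.5:
  ψ = 0.5000: g = 0.13454, g' = -0.4708 → ψ = 0.7857
  ψ = 0.7857: g = -0.01422, g' = -0.6037 → ψ = 0.7622
  ψ = 0.7622: g = -0.00024, g' = -0.5841 → ψ = 0.7618
Converged at ψ = 0.7618.

ψ = 0.7618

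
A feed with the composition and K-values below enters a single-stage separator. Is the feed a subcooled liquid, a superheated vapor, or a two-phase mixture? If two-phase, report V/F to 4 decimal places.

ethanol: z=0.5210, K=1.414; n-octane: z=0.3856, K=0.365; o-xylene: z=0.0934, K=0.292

ΣzᵢKᵢ = 0.9047; Σzᵢ/Kᵢ = 1.7448.
Since ΣzᵢKᵢ < 1 the mixture is below its bubble point — single liquid phase.

subcooled liquid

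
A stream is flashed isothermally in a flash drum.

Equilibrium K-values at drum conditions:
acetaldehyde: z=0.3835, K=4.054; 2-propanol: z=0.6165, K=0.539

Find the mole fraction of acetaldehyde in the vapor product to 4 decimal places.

y_acetaldehyde = 0.5317

Binary case is linear: z₁(K₁−1)(1+β(K₂−1)) + z₂(K₂−1)(1+β(K₁−1)) = 0
⇒ β = [z₁(K₁−1)+z₂(K₂−1)] / [−(K₁−1)(K₂−1)] = 0.88700/1.40789 = 0.6300
Compositions from xᵢ = zᵢ/(1+β(Kᵢ−1)), yᵢ = Kᵢxᵢ:
  acetaldehyde: x = 0.1312, y = 0.5317
  2-propanol: x = 0.8688, y = 0.4683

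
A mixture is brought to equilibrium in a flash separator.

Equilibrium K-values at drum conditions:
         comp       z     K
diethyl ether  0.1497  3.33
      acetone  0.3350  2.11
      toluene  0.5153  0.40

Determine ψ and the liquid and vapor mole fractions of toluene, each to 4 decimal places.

ψ = 0.4427, x_toluene = 0.7017, y_toluene = 0.2807

Material balance + equilibrium reduce to Σ zᵢ(Kᵢ−1)/(1+ψ(Kᵢ−1)) = 0.
g(0) = ΣzᵢKᵢ − 1 = 0.4115 and g(1) = 1 − Σzᵢ/Kᵢ = -0.4920, so a root lies in (0, 1).
Newton–Raphson from ψ = 0.5:
  ψ = 0.5000: g = -0.04144, g' = -0.7227 → ψ = 0.4427
Converged at ψ = 0.4427.
Compositions from xᵢ = zᵢ/(1+ψ(Kᵢ−1)), yᵢ = Kᵢxᵢ:
  diethyl ether: x = 0.0737, y = 0.2454
  acetone: x = 0.2246, y = 0.4739
  toluene: x = 0.7017, y = 0.2807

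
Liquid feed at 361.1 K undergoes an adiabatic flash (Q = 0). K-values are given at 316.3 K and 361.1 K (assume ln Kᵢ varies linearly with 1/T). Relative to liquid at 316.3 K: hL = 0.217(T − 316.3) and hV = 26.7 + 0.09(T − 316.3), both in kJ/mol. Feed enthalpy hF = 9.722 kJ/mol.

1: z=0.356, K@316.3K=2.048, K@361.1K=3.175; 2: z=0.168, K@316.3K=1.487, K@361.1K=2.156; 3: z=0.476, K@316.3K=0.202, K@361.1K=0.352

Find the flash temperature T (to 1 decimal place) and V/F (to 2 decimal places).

Adiabatic flash: solve Rachford–Rice at each trial T, then check hF = ψ·hV(T) + (1−ψ)·hL(T).
  T = 316.3 K: K = (2.048, 1.487, 0.202), RR gives ψ = 0.104, H_out = 2.779 kJ/mol
  T = 361.1 K: K = (3.175, 2.156, 0.352), RR gives ψ = 0.541, H_out = 21.094 kJ/mol
  T = 338.7 K: K = (2.587, 1.813, 0.272), RR gives ψ = 0.355, H_out = 13.322 kJ/mol
  T = 327.5 K: K = (2.311, 1.647, 0.235), RR gives ψ = 0.244, H_out = 8.602 kJ/mol
  T = 333.1 K: K = (2.448, 1.729, 0.253), RR gives ψ = 0.302, H_out = 11.064 kJ/mol
  T = 330.3 K: K = (2.379, 1.688, 0.244), RR gives ψ = 0.274, H_out = 9.862 kJ/mol
  T = 328.9 K: K = (2.345, 1.668, 0.240), RR gives ψ = 0.259, H_out = 9.240 kJ/mol
Linear interpolation between T = 328.9 (H_out = 9.240) and T = 330.3 (H_out = 9.862) on hF = 9.722 gives T ≈ 330.0 K, at which ψ = 0.27.

T = 330.0 K, V/F = 0.27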